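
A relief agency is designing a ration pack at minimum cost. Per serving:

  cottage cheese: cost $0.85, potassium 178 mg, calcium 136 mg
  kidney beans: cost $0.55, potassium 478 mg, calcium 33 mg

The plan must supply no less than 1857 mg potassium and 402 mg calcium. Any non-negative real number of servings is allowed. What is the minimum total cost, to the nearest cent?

cottage cheese only: max(1857/178, 402/136) = 10.43 servings → $8.87.
kidney beans only: max(1857/478, 402/33) = 12.18 servings → $6.70.
cottage cheese + kidney beans with both tight: 2.213 servings and 3.061 servings → $3.56.
Cheapest feasible corner: $3.56.

$3.56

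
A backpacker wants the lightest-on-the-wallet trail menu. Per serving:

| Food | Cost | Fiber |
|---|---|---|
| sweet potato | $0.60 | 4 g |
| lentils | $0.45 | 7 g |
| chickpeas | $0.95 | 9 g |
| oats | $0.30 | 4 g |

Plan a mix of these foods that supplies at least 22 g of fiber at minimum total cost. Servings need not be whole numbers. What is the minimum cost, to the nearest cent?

$1.41

Cost per g of fiber: lentils $0.0643, oats $0.0750, chickpeas $0.1056, sweet potato $0.1500.
With no serving limits, use only lentils: 22 g / 7 g = 3.143 servings × $0.45 = $1.41.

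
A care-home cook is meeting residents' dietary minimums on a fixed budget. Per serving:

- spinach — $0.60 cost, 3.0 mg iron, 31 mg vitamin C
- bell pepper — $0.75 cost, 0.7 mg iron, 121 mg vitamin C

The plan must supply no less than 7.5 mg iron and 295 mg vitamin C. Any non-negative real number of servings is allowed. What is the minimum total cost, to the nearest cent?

$2.67

Check every corner: each single food scaled to meet both minima, and each pair solved so both constraints bind.
spinach only: max(7.5/3.0, 295/31) = 9.516 servings → $5.71.
bell pepper only: max(7.5/0.7, 295/121) = 10.71 servings → $8.04.
spinach + bell pepper with both tight: 2.054 servings and 1.912 servings → $2.67.
The minimum over all feasible corners is $2.67.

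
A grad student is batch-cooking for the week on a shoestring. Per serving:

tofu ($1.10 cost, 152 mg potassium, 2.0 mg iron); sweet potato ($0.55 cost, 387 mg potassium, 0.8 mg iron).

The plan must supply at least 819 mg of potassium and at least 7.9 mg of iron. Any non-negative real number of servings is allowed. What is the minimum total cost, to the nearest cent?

$4.42

Check every corner: each single food scaled to meet both minima, and each pair solved so both constraints bind.
tofu only: max(819/152, 7.9/2.0) = 5.388 servings → $5.93.
sweet potato only: max(819/387, 7.9/0.8) = 9.875 servings → $5.43.
tofu + sweet potato with both tight: 3.682 servings and 0.6701 servings → $4.42.
The minimum over all feasible corners is $4.42.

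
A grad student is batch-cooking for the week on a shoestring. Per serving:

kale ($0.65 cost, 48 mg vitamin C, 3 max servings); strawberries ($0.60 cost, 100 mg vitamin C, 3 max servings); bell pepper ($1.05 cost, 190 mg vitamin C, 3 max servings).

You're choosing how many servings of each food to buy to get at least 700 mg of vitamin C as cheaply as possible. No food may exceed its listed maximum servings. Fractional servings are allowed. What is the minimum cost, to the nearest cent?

Cost per mg of vitamin C: bell pepper $0.0055, strawberries $0.0060, kale $0.0135.
Take 3 servings of bell pepper: +570.0 mg vitamin C for $3.15 (total $3.15, still need 130.0 mg).
Take 1.3 servings of strawberries: +130.0 mg vitamin C for $0.78 (total $3.93, still need 0.0 mg).
Filling from the cheapest source first is optimal under one linear minimum: $3.93.

$3.93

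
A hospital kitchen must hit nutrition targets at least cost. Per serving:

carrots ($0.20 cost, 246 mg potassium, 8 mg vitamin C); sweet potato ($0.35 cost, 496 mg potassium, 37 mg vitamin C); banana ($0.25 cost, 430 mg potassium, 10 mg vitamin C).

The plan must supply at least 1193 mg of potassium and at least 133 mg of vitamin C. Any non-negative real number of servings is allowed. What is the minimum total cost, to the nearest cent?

Minimising a linear cost over {potassium ≥ 1193, vitamin C ≥ 133, servings ≥ 0} — the optimum is at a vertex, using one or two foods.
carrots only: max(1193/246, 133/8) = 16.62 servings → $3.33.
sweet potato only: max(1193/496, 133/37) = 3.595 servings → $1.26.
banana only: max(1193/430, 133/10) = 13.3 servings → $3.33.
carrots + sweet potato with both targets exact would need a negative amount; discard.
carrots + banana with both targets exact would need a negative amount; discard.
sweet potato + banana: intersection lies outside the first quadrant.
So the least-cost plan costs $1.26.

$1.26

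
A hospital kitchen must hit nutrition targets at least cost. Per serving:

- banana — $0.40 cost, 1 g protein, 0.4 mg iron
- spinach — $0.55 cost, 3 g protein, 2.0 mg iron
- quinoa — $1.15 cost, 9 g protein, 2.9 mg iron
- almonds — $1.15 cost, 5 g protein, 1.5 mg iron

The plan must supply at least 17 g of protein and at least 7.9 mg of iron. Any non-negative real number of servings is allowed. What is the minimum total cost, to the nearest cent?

$2.56

An LP optimum is at a vertex; with two nutrient constraints at most two foods are used. Check each candidate.
banana only: max(17/1, 7.9/0.4) = 19.75 servings → $7.90.
spinach only: max(17/3, 7.9/2.0) = 5.667 servings → $3.12.
quinoa only: max(17/9, 7.9/2.9) = 2.724 servings → $3.13.
almonds only: max(17/5, 7.9/1.5) = 5.267 servings → $6.06.
banana + spinach with both tight: 12.88 servings and 1.375 servings → $5.91.
banana + quinoa with both targets exact would need a negative amount; discard.
banana + almonds: the both-tight solution has a negative serving — not a feasible corner.
spinach + quinoa with both tight: 2.344 servings and 1.108 servings → $2.56.
spinach + almonds with both tight: 2.545 servings and 1.873 servings → $3.55.
quinoa + almonds with both targets exact would need a negative amount; discard.
Cheapest feasible corner: $2.56.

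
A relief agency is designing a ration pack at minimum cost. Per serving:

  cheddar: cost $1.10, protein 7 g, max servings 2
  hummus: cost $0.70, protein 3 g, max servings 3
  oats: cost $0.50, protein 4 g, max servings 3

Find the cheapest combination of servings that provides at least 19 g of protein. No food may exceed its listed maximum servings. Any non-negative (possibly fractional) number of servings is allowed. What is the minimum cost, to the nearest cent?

$2.60

Cost per g of protein: oats $0.1250, cheddar $0.1571, hummus $0.2333.
Take 3 servings of oats: +12.0 g protein for $1.50 (total $1.50, still need 7.0 g).
Take 1 serving of cheddar: +7.0 g protein for $1.10 (total $2.60, still need 0.0 g).
Greedy by cheapest-per-g is optimal for a single linear constraint, so the minimum cost is $2.60.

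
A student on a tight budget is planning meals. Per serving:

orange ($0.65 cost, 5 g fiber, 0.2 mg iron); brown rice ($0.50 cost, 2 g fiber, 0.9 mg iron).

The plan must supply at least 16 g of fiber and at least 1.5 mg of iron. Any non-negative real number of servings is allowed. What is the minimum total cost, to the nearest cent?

$2.33

orange only: max(16/5, 1.5/0.2) = 7.5 servings → $4.88.
brown rice only: max(16/2, 1.5/0.9) = 8 servings → $4.00.
orange + brown rice with both tight: 2.78 servings and 1.049 servings → $2.33.
Cheapest feasible corner: $2.33.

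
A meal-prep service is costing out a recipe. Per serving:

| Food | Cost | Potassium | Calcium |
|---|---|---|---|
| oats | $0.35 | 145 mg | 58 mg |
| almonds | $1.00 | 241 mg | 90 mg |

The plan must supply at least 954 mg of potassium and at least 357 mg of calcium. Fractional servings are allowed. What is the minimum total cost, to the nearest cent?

oats only: max(954/145, 357/58) = 6.579 servings → $2.30.
almonds only: max(954/241, 357/90) = 3.967 servings → $3.97.
oats + almonds with both tight: 0.1907 servings and 3.844 servings → $3.91.
So the least-cost plan costs $2.30.

$2.30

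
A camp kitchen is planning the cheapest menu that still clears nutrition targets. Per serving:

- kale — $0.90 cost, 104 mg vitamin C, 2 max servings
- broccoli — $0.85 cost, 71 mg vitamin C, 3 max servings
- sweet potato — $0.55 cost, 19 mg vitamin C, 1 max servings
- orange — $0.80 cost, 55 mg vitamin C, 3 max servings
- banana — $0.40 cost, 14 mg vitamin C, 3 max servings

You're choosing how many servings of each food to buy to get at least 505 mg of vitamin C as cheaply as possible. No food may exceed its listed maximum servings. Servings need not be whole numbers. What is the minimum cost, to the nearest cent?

Cost per mg of vitamin C: kale $0.0087, broccoli $0.0120, orange $0.0145, banana $0.0286, sweet potato $0.0289.
Take 2 servings of kale: +208.0 mg vitamin C for $1.80 (total $1.80, still need 297.0 mg).
Take 3 servings of broccoli: +213.0 mg vitamin C for $2.55 (total $4.35, still need 84.0 mg).
Take 1.527 servings of orange: +84.0 mg vitamin C for $1.22 (total $5.57, still need 0.0 mg).
Greedy by cheapest-per-mg is optimal for a single linear constraint, so the minimum cost is $5.57.

$5.57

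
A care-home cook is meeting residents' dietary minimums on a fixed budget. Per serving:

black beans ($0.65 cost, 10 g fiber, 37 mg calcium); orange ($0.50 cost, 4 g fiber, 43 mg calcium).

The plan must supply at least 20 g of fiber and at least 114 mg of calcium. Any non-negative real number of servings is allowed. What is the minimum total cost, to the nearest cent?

$1.64

The cheapest plan sits at a corner of the feasible region — with two constraints it uses at most two foods.
black beans only: max(20/10, 114/37) = 3.081 servings → $2.00.
orange only: max(20/4, 114/43) = 5 servings → $2.50.
black beans + orange with both tight: 1.433 servings and 1.418 servings → $1.64.
The minimum over all feasible corners is $1.64.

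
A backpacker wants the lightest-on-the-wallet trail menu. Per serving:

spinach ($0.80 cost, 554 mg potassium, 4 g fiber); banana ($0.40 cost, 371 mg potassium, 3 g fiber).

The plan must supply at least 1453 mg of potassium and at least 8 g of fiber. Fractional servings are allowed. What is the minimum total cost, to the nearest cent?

$1.57

With two linear requirements the optimum uses one or two foods; enumerate the corners.
spinach only: max(1453/554, 8/4) = 2.623 servings → $2.10.
banana only: max(1453/371, 8/3) = 3.916 servings → $1.57.
spinach + banana with both targets exact would need a negative amount; discard.
So the least-cost plan costs $1.57.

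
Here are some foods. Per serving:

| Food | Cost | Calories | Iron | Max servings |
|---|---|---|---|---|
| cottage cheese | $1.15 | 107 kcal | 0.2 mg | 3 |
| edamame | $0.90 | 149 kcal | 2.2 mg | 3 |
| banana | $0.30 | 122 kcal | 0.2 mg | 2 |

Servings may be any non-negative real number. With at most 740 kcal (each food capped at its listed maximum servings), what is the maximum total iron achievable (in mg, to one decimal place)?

7.1 mg

Iron per kcal: edamame 0.01477, cottage cheese 0.001869, banana 0.001639.
Take 3 servings of edamame: uses 447 kcal, +6.6 mg iron (running total 6.6 mg).
Take 2.738 servings of cottage cheese: uses 293 kcal, +0.5 mg iron (running total 7.1 mg).
Greedy by best ratio exhausts the calories allowance optimally: 7.1 mg.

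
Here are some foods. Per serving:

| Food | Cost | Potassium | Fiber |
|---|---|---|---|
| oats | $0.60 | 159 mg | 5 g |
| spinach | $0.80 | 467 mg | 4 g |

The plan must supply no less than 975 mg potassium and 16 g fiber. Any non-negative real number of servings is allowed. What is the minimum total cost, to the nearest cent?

An LP optimum is at a vertex; with two nutrient constraints at most two foods are used. Check each candidate.
oats only: max(975/159, 16/5) = 6.132 servings → $3.68.
spinach only: max(975/467, 16/4) = 4 servings → $3.20.
oats + spinach with both tight: 2.102 servings and 1.372 servings → $2.36.
The minimum over all feasible corners is $2.36.

$2.36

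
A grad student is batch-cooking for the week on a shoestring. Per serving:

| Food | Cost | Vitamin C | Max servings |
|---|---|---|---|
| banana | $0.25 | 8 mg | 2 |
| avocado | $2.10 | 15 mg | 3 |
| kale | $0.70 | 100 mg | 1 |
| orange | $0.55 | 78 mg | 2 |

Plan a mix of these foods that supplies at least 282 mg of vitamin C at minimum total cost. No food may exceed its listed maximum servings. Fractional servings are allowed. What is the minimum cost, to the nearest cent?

Cost per mg of vitamin C: kale $0.0070, orange $0.0071, banana $0.0312, avocado $0.1400.
Take 1 serving of kale: +100.0 mg vitamin C for $0.70 (total $0.70, still need 182.0 mg).
Take 2 servings of orange: +156.0 mg vitamin C for $1.10 (total $1.80, still need 26.0 mg).
Take 2 servings of banana: +16.0 mg vitamin C for $0.50 (total $2.30, still need 10.0 mg).
Take 0.6667 servings of avocado: +10.0 mg vitamin C for $1.40 (total $3.70, still need 0.0 mg).
Greedy by cheapest-per-mg is optimal for a single linear constraint, so the minimum cost is $3.70.

$3.70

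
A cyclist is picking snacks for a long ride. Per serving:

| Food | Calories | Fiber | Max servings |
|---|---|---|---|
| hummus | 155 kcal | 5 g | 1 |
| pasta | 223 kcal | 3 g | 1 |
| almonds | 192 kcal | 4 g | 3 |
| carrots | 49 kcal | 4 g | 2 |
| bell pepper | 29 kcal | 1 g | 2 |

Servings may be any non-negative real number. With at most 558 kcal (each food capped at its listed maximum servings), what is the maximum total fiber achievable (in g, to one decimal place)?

20.1 g

Fiber per kcal: carrots 0.08163, bell pepper 0.03448, hummus 0.03226, almonds 0.02083, pasta 0.01345.
Take 2 servings of carrots: uses 98 kcal, +8.0 g fiber (running total 8.0 g).
Take 2 servings of bell pepper: uses 58 kcal, +2.0 g fiber (running total 10.0 g).
Take 1 serving of hummus: uses 155 kcal, +5.0 g fiber (running total 15.0 g).
Take 1.286 servings of almonds: uses 247 kcal, +5.1 g fiber (running total 20.1 g).
Filling greedily by fiber-per-kcal is optimal for one linear limit, giving 20.1 g.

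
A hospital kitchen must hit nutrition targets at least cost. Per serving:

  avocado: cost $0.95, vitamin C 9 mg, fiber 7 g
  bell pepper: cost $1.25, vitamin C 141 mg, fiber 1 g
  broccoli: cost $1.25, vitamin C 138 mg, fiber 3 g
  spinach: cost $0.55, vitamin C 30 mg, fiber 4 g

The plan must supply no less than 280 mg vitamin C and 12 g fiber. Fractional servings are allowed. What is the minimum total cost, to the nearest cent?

$3.03

With two linear requirements the optimum uses one or two foods; enumerate the corners.
avocado only: max(280/9, 12/7) = 31.11 servings → $29.56.
bell pepper only: max(280/141, 12/1) = 12 servings → $15.00.
broccoli only: max(280/138, 12/3) = 4 servings → $5.00.
spinach only: max(280/30, 12/4) = 9.333 servings → $5.13.
avocado + bell pepper with both tight: 1.444 servings and 1.894 servings → $3.74.
avocado + broccoli with both tight: 0.869 servings and 1.972 servings → $3.29.
avocado + spinach: intersection lies outside the first quadrant.
bell pepper + broccoli with both targets exact would need a negative amount; discard.
bell pepper + spinach with both tight: 1.423 servings and 2.644 servings → $3.23.
broccoli + spinach with both tight: 1.645 servings and 1.766 servings → $3.03.
So the least-cost plan costs $3.03.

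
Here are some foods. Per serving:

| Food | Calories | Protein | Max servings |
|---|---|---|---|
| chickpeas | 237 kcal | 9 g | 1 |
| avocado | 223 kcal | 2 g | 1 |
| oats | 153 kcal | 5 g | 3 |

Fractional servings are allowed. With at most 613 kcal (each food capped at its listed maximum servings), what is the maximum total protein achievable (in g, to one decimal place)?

Protein per kcal: chickpeas 0.03797, oats 0.03268, avocado 0.008969.
Take 1 serving of chickpeas: uses 237 kcal, +9.0 g protein (running total 9.0 g).
Take 2.458 servings of oats: uses 376 kcal, +12.3 g protein (running total 21.3 g).
Filling greedily by protein-per-kcal is optimal for one linear limit, giving 21.3 g.

21.3 g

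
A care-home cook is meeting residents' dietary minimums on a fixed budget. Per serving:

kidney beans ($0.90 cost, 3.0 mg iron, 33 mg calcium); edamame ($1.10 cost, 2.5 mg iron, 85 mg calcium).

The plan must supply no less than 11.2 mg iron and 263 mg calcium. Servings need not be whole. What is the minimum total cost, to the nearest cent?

Minimising a linear cost over {iron ≥ 11.2, calcium ≥ 263, servings ≥ 0} — the optimum is at a vertex, using one or two foods.
kidney beans only: max(11.2/3.0, 263/33) = 7.97 servings → $7.17.
edamame only: max(11.2/2.5, 263/85) = 4.48 servings → $4.93.
kidney beans + edamame with both tight: 1.707 servings and 2.431 servings → $4.21.
The minimum over all feasible corners is $4.21.

$4.21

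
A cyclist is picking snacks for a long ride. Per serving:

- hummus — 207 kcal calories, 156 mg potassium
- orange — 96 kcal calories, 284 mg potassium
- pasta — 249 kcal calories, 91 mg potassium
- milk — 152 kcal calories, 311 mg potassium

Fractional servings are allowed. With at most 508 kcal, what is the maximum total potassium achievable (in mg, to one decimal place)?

1502.8 mg

Potassium per kcal: orange 2.958, milk 2.046, hummus 0.7536, pasta 0.3655.
With no serving limits, spend the whole calories allowance on orange: 508 kcal / 96 kcal × 284 mg = 1502.8 mg.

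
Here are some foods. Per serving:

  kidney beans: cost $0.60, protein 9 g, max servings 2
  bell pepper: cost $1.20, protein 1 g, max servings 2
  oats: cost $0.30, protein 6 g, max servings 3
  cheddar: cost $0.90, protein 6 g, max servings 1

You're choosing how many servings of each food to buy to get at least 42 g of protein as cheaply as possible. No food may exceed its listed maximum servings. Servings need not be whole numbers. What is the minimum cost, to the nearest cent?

$3.00

Cost per g of protein: oats $0.0500, kidney beans $0.0667, cheddar $0.1500, bell pepper $1.2000.
Take 3 servings of oats: +18.0 g protein for $0.90 (total $0.90, still need 24.0 g).
Take 2 servings of kidney beans: +18.0 g protein for $1.20 (total $2.10, still need 6.0 g).
Take 1 serving of cheddar: +6.0 g protein for $0.90 (total $3.00, still need 0.0 g).
Greedy by cheapest-per-g is optimal for a single linear constraint, so the minimum cost is $3.00.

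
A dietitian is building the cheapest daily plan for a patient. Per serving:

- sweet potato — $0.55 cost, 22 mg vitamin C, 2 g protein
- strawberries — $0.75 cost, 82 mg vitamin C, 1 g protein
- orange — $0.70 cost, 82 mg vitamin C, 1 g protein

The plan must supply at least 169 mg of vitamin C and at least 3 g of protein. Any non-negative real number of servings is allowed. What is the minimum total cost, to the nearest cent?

A basic optimal solution has at most two foods positive. Try each food alone and each pair with both targets met exactly.
sweet potato only: max(169/22, 3/2) = 7.682 servings → $4.22.
strawberries only: max(169/82, 3/1) = 3 servings → $2.25.
orange only: max(169/82, 3/1) = 3 servings → $2.10.
sweet potato + strawberries with both tight: 0.5423 servings and 1.915 servings → $1.73.
sweet potato + orange with both tight: 0.5423 servings and 1.915 servings → $1.64.
strawberries + orange (both tight): parallel constraints — no distinct corner.
The minimum over all feasible corners is $1.64.

$1.64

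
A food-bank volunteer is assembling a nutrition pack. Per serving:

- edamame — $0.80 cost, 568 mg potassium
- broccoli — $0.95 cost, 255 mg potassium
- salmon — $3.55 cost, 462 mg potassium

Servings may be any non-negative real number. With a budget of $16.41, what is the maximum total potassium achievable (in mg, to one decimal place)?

Potassium per dollar: edamame 710, broccoli 268.4, salmon 130.1.
With no serving limits, spend the whole cost allowance on edamame: $16.41 / $0.80 × 568 mg = 11651.1 mg.

11651.1 mg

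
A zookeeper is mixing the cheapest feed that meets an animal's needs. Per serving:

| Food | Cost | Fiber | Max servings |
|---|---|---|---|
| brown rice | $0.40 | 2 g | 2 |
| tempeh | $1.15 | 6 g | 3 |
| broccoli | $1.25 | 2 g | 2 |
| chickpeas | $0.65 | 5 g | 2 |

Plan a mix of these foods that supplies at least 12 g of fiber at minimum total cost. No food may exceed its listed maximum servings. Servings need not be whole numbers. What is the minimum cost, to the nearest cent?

Cost per g of fiber: chickpeas $0.1300, tempeh $0.1917, brown rice $0.2000, broccoli $0.6250.
Take 2 servings of chickpeas: +10.0 g fiber for $1.30 (total $1.30, still need 2.0 g).
Take 0.3333 servings of tempeh: +2.0 g fiber for $0.38 (total $1.68, still need 0.0 g).
Greedy by cheapest-per-g is optimal for a single linear constraint, so the minimum cost is $1.68.

$1.68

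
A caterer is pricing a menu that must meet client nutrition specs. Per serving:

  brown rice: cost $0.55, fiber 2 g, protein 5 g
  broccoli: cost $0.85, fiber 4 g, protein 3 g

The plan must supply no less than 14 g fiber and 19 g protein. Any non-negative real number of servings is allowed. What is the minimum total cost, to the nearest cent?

$3.28

This is a tiny linear program; its minimum lies at a vertex of the feasible set. List the vertices and price them.
brown rice only: max(14/2, 19/5) = 7 servings → $3.85.
broccoli only: max(14/4, 19/3) = 6.333 servings → $5.38.
brown rice + broccoli with both tight: 2.429 servings and 2.286 servings → $3.28.
So the least-cost plan costs $3.28.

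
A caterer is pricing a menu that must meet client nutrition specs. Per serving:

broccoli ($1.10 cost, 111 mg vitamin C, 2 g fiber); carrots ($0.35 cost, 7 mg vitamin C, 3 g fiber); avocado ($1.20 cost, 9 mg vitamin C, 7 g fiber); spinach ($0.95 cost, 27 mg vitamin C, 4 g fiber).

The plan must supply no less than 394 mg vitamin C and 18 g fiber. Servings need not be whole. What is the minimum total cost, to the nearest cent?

$4.97

With two linear requirements the optimum uses one or two foods; enumerate the corners.
broccoli only: max(394/111, 18/2) = 9 servings → $9.90.
carrots only: max(394/7, 18/3) = 56.29 servings → $19.70.
avocado only: max(394/9, 18/7) = 43.78 servings → $52.53.
spinach only: max(394/27, 18/4) = 14.59 servings → $13.86.
broccoli + carrots with both tight: 3.31 servings and 3.793 servings → $4.97.
broccoli + avocado with both tight: 3.42 servings and 1.594 servings → $5.68.
broccoli + spinach with both tight: 2.795 servings and 3.103 servings → $6.02.
carrots + avocado: the both-tight solution has a negative serving — not a feasible corner.
carrots + spinach: the both-tight solution has a negative serving — not a feasible corner.
avocado + spinach: intersection lies outside the first quadrant.
So the least-cost plan costs $4.97.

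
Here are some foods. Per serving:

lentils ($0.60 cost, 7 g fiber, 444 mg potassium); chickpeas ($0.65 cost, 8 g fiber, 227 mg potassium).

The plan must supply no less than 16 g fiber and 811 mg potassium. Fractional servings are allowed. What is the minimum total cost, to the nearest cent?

$1.35

Check every corner: each single food scaled to meet both minima, and each pair solved so both constraints bind.
lentils only: max(16/7, 811/444) = 2.286 servings → $1.37.
chickpeas only: max(16/8, 811/227) = 3.573 servings → $2.32.
lentils + chickpeas with both tight: 1.455 servings and 0.7269 servings → $1.35.
The minimum over all feasible corners is $1.35.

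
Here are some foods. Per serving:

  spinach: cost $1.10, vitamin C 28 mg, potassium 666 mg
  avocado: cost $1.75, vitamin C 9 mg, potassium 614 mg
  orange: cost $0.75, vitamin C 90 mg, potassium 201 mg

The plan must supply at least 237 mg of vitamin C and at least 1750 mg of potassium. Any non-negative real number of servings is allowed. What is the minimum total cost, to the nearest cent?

$3.73

spinach only: max(237/28, 1750/666) = 8.464 servings → $9.31.
avocado only: max(237/9, 1750/614) = 26.33 servings → $46.08.
orange only: max(237/90, 1750/201) = 8.706 servings → $6.53.
spinach + avocado with both targets exact would need a negative amount; discard.
spinach + orange with both tight: 2.023 servings and 2.004 servings → $3.73.
avocado + orange with both tight: 2.055 servings and 2.428 servings → $5.42.
The minimum over all feasible corners is $3.73.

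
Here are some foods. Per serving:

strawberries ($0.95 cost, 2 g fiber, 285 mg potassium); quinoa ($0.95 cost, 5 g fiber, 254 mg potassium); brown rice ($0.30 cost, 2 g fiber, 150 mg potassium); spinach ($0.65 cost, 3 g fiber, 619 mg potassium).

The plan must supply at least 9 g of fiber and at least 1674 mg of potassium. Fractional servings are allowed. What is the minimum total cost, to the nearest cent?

$1.86

For a min-cost LP with two ≥-constraints, a basic feasible solution has at most two positive variables.
strawberries only: max(9/2, 1674/285) = 5.874 servings → $5.58.
quinoa only: max(9/5, 1674/254) = 6.591 servings → $6.26.
brown rice only: max(9/2, 1674/150) = 11.16 servings → $3.35.
spinach only: max(9/3, 1674/619) = 3 servings → $1.95.
strawberries + quinoa: intersection lies outside the first quadrant.
strawberries + brown rice: intersection lies outside the first quadrant.
strawberries + spinach with both tight: 1.433 servings and 2.044 servings → $2.69.
quinoa + brown rice: intersection lies outside the first quadrant.
quinoa + spinach with both tight: 0.2353 servings and 2.608 servings → $1.92.
brown rice + spinach with both tight: 0.6967 servings and 2.536 servings → $1.86.
Cheapest feasible corner: $1.86.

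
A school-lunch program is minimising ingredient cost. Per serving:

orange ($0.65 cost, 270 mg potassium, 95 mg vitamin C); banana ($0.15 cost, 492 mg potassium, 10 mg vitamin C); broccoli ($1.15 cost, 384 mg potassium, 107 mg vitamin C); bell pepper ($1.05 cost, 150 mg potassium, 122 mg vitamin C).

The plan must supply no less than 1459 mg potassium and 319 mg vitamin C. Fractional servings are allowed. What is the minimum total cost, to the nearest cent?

With two linear requirements the optimum uses one or two foods; enumerate the corners.
orange only: max(1459/270, 319/95) = 5.404 servings → $3.51.
banana only: max(1459/492, 319/10) = 31.9 servings → $4.79.
broccoli only: max(1459/384, 319/107) = 3.799 servings → $4.37.
bell pepper only: max(1459/150, 319/122) = 9.727 servings → $10.21.
orange + banana with both tight: 3.232 servings and 1.192 servings → $2.28.
orange + broccoli with both targets exact would need a negative amount; discard.
orange + bell pepper with both targets exact would need a negative amount; discard.
banana + broccoli with both tight: 0.6888 servings and 2.917 servings → $3.46.
banana + bell pepper with both tight: 2.224 servings and 2.432 servings → $2.89.
broccoli + bell pepper with both targets exact would need a negative amount; discard.
The minimum over all feasible corners is $2.28.

$2.28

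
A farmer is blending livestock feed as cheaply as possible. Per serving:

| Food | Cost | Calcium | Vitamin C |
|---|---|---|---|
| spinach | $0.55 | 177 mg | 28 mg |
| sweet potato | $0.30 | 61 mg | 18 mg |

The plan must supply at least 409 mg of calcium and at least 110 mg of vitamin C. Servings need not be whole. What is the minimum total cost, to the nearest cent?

$1.87

A basic optimal solution has at most two foods positive. Try each food alone and each pair with both targets met exactly.
spinach only: max(409/177, 110/28) = 3.929 servings → $2.16.
sweet potato only: max(409/61, 110/18) = 6.705 servings → $2.01.
spinach + sweet potato with both tight: 0.4411 servings and 5.425 servings → $1.87.
Cheapest feasible corner: $1.87.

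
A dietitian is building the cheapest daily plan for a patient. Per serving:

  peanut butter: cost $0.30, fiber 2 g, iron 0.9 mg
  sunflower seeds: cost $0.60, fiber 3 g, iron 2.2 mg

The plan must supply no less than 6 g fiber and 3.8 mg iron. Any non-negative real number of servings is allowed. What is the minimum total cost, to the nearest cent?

Two binding constraints pin down two serving amounts, so the optimal mix uses at most two foods. The candidates are each food alone (scaled to the tighter of fiber/iron) and each pair with both constraints tight.
peanut butter only: max(6/2, 3.8/0.9) = 4.222 servings → $1.27.
sunflower seeds only: max(6/3, 3.8/2.2) = 2 servings → $1.20.
peanut butter + sunflower seeds with both tight: 1.059 servings and 1.294 servings → $1.09.
So the least-cost plan costs $1.09.

$1.09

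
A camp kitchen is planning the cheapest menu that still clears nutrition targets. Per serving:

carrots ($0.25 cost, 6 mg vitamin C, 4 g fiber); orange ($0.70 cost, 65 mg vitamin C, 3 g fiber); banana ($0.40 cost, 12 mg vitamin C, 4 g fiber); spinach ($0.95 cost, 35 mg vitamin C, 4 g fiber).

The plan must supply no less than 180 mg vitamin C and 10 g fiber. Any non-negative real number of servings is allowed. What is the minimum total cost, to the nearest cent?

$2.02

The cheapest plan sits at a corner of the feasible region — with two constraints it uses at most two foods.
carrots only: max(180/6, 10/4) = 30 servings → $7.50.
orange only: max(180/65, 10/3) = 3.333 servings → $2.33.
banana only: max(180/12, 10/4) = 15 servings → $6.00.
spinach only: max(180/35, 10/4) = 5.143 servings → $4.89.
carrots + orange with both tight: 0.4545 servings and 2.727 servings → $2.02.
carrots + banana: intersection lies outside the first quadrant.
carrots + spinach: the both-tight solution has a negative serving — not a feasible corner.
orange + banana with both tight: 2.679 servings and 0.4911 servings → $2.07.
orange + spinach with both tight: 2.387 servings and 0.7097 servings → $2.35.
banana + spinach: intersection lies outside the first quadrant.
The minimum over all feasible corners is $2.02.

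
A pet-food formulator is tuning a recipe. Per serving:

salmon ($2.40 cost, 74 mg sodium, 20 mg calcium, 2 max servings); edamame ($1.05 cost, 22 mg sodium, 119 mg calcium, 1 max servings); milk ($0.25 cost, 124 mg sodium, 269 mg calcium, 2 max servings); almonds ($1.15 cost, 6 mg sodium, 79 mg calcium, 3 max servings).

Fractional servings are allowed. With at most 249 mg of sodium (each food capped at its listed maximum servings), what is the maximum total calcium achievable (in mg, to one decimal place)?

Calcium per mg sodium: almonds 13.17, edamame 5.409, milk 2.169, salmon 0.2703.
Take 3 servings of almonds: uses 18 mg sodium, +237.0 mg calcium (running total 237.0 mg).
Take 1 serving of edamame: uses 22 mg sodium, +119.0 mg calcium (running total 356.0 mg).
Take 1.685 servings of milk: uses 209 mg sodium, +453.4 mg calcium (running total 809.4 mg).
Greedy by best ratio exhausts the sodium allowance optimally: 809.4 mg.

809.4 mg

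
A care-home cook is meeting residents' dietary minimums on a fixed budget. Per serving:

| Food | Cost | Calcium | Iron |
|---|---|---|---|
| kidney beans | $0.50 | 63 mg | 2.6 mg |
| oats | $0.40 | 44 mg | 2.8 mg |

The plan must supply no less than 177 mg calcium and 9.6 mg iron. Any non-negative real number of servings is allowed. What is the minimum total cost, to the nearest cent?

kidney beans only: max(177/63, 9.6/2.6) = 3.692 servings → $1.85.
oats only: max(177/44, 9.6/2.8) = 4.023 servings → $1.61.
kidney beans + oats with both tight: 1.181 servings and 2.332 servings → $1.52.
So the least-cost plan costs $1.52.

$1.52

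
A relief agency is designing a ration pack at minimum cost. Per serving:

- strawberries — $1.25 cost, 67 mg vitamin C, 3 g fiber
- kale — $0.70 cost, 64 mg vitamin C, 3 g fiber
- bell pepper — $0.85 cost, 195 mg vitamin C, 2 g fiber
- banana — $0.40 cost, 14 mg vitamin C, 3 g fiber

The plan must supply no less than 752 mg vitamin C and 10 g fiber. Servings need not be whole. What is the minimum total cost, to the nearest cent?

$3.55

With two linear requirements the optimum uses one or two foods; enumerate the corners.
strawberries only: max(752/67, 10/3) = 11.22 servings → $14.03.
kale only: max(752/64, 10/3) = 11.75 servings → $8.22.
bell pepper only: max(752/195, 10/2) = 5 servings → $4.25.
banana only: max(752/14, 10/3) = 53.71 servings → $21.49.
strawberries + kale: intersection lies outside the first quadrant.
strawberries + bell pepper with both tight: 0.9889 servings and 3.517 servings → $4.23.
strawberries + banana with both targets exact would need a negative amount; discard.
kale + bell pepper with both tight: 0.9759 servings and 3.536 servings → $3.69.
kale + banana with both targets exact would need a negative amount; discard.
bell pepper + banana with both tight: 3.799 servings and 0.8007 servings → $3.55.
So the least-cost plan costs $3.55.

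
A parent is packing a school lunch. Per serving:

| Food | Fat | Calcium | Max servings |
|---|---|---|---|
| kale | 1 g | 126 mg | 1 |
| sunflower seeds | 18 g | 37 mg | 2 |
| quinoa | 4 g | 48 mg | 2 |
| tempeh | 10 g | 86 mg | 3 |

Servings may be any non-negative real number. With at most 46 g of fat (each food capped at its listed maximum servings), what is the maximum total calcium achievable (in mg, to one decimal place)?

494.4 mg

Calcium per g fat: kale 126, quinoa 12, tempeh 8.6, sunflower seeds 2.056.
Take 1 serving of kale: uses 1 g fat, +126.0 mg calcium (running total 126.0 mg).
Take 2 servings of quinoa: uses 8 g fat, +96.0 mg calcium (running total 222.0 mg).
Take 3 servings of tempeh: uses 30 g fat, +258.0 mg calcium (running total 480.0 mg).
Take 0.3889 servings of sunflower seeds: uses 7 g fat, +14.4 mg calcium (running total 494.4 mg).
Filling greedily by calcium-per-g fat is optimal for one linear limit, giving 494.4 mg.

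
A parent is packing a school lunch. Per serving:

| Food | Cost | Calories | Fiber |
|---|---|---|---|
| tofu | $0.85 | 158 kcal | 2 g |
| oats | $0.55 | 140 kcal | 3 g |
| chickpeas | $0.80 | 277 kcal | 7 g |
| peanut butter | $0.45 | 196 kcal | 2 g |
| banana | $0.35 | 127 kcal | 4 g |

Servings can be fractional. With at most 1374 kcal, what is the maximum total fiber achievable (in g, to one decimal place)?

Fiber per kcal: banana 0.0315, chickpeas 0.02527, oats 0.02143, tofu 0.01266, peanut butter 0.0102.
With no serving limits, spend the whole calories allowance on banana: 1374 kcal / 127 kcal × 4 g = 43.3 g.

43.3 g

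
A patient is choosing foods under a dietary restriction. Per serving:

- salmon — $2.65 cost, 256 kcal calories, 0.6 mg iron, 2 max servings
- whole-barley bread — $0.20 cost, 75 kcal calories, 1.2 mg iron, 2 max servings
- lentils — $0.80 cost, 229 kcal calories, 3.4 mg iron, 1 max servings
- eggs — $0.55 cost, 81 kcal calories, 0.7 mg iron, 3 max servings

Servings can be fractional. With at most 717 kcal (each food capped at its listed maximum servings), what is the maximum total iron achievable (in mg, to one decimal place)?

8.1 mg

Iron per kcal: whole-barley bread 0.016, lentils 0.01485, eggs 0.008642, salmon 0.002344.
Take 2 servings of whole-barley bread: uses 150 kcal, +2.4 mg iron (running total 2.4 mg).
Take 1 serving of lentils: uses 229 kcal, +3.4 mg iron (running total 5.8 mg).
Take 3 servings of eggs: uses 243 kcal, +2.1 mg iron (running total 7.9 mg).
Take 0.3711 servings of salmon: uses 95 kcal, +0.2 mg iron (running total 8.1 mg).
Filling greedily by iron-per-kcal is optimal for one linear limit, giving 8.1 mg.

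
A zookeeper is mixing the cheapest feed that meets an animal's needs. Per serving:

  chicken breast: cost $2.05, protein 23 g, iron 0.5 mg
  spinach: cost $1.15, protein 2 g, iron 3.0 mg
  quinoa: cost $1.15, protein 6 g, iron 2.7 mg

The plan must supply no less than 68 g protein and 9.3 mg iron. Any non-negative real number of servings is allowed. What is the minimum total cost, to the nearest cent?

chicken breast only: max(68/23, 9.3/0.5) = 18.6 servings → $38.13.
spinach only: max(68/2, 9.3/3.0) = 34 servings → $39.10.
quinoa only: max(68/6, 9.3/2.7) = 11.33 servings → $13.03.
chicken breast + spinach with both tight: 2.726 servings and 2.646 servings → $8.63.
chicken breast + quinoa with both tight: 2.162 servings and 3.044 servings → $7.93.
spinach + quinoa: the both-tight solution has a negative serving — not a feasible corner.
So the least-cost plan costs $7.93.

$7.93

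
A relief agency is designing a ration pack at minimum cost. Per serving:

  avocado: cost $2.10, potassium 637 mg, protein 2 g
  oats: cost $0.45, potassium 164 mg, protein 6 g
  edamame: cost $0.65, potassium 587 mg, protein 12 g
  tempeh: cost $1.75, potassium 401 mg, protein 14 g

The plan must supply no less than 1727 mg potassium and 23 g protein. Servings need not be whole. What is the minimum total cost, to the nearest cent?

The cheapest plan sits at a corner of the feasible region — with two constraints it uses at most two foods.
avocado only: max(1727/637, 23/2) = 11.5 servings → $24.15.
oats only: max(1727/164, 23/6) = 10.53 servings → $4.74.
edamame only: max(1727/587, 23/12) = 2.942 servings → $1.91.
tempeh only: max(1727/401, 23/14) = 4.307 servings → $7.54.
avocado + oats with both tight: 1.886 servings and 3.205 servings → $5.40.
avocado + edamame with both tight: 1.116 servings and 1.731 servings → $3.47.
avocado + tempeh with both tight: 1.843 servings and 1.38 servings → $6.28.
oats + edamame: intersection lies outside the first quadrant.
oats + tempeh with both targets exact would need a negative amount; discard.
edamame + tempeh: the both-tight solution has a negative serving — not a feasible corner.
Cheapest feasible corner: $1.91.

$1.91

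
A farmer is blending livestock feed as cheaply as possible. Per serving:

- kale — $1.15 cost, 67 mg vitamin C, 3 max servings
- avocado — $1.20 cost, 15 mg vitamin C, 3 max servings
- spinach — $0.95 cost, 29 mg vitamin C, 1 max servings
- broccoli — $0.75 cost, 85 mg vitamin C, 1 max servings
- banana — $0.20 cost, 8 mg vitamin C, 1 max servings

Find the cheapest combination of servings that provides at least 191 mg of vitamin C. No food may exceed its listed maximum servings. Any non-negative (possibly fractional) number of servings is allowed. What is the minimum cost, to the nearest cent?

Cost per mg of vitamin C: broccoli $0.0088, kale $0.0172, banana $0.0250, spinach $0.0328, avocado $0.0800.
Take 1 serving of broccoli: +85.0 mg vitamin C for $0.75 (total $0.75, still need 106.0 mg).
Take 1.582 servings of kale: +106.0 mg vitamin C for $1.82 (total $2.57, still need 0.0 mg).
Greedy by cheapest-per-mg is optimal for a single linear constraint, so the minimum cost is $2.57.

$2.57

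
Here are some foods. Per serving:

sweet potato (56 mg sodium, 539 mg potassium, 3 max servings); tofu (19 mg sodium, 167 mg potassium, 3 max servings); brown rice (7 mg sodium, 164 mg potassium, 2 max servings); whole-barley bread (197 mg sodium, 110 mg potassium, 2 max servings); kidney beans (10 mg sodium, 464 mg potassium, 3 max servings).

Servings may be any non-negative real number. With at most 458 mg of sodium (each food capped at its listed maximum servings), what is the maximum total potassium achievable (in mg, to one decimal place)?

3943.5 mg

Potassium per mg sodium: kidney beans 46.4, brown rice 23.43, sweet potato 9.625, tofu 8.789, whole-barley bread 0.5584.
Take 3 servings of kidney beans: uses 30 mg sodium, +1392.0 mg potassium (running total 1392.0 mg).
Take 2 servings of brown rice: uses 14 mg sodium, +328.0 mg potassium (running total 1720.0 mg).
Take 3 servings of sweet potato: uses 168 mg sodium, +1617.0 mg potassium (running total 3337.0 mg).
Take 3 servings of tofu: uses 57 mg sodium, +501.0 mg potassium (running total 3838.0 mg).
Take 0.9594 servings of whole-barley bread: uses 189 mg sodium, +105.5 mg potassium (running total 3943.5 mg).
Filling greedily by potassium-per-mg sodium is optimal for one linear limit, giving 3943.5 mg.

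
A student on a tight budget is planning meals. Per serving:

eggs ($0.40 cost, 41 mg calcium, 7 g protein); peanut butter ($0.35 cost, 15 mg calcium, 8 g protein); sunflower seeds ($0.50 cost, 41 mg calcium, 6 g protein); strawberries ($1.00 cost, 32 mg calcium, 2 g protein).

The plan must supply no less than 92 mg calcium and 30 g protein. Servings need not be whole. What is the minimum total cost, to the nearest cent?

Check every corner: each single food scaled to meet both minima, and each pair solved so both constraints bind.
eggs only: max(92/41, 30/7) = 4.286 servings → $1.71.
peanut butter only: max(92/15, 30/8) = 6.133 servings → $2.15.
sunflower seeds only: max(92/41, 30/6) = 5 servings → $2.50.
strawberries only: max(92/32, 30/2) = 15 servings → $15.00.
eggs + peanut butter with both tight: 1.283 servings and 2.628 servings → $1.43.
eggs + sunflower seeds: intersection lies outside the first quadrant.
eggs + strawberries with both targets exact would need a negative amount; discard.
peanut butter + sunflower seeds with both tight: 2.849 servings and 1.202 servings → $1.60.
peanut butter + strawberries with both tight: 3.434 servings and 1.265 servings → $2.47.
sunflower seeds + strawberries: the both-tight solution has a negative serving — not a feasible corner.
Cheapest feasible corner: $1.43.

$1.43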